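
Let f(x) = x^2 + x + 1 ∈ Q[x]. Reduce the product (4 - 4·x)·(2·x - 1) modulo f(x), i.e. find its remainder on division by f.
a · b ≡ 20·x + 4 (mod f(x))

First multiply in Q[x] without reducing: a · b = -8·x^2 + 12·x - 4. Now divide by f(x) = x^2 + x + 1, eliminating the leading term at each step:
  leading term -8·x^2: subtract (-8)·f(x) = -8·x^2 - 8·x - 8, leaving 20·x + 4
The degree is now < 2, so this is the remainder. Hence a · b ≡ 20·x + 4 in Q[x]/(f).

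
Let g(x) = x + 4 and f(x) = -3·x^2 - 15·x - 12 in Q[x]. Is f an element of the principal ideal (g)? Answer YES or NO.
In Q[x] the ideal (g) consists of all multiples of g, so f ∈ (g) iff g | f, i.e. iff the remainder of f on division by g is 0. Divide f by g (g is monic, so eliminate the leading term of the running remainder at each step):
  leading term -3·x^2: subtract (-3·x)·g(x) = -3·x^2 - 12·x, leaving -3·x - 12
  leading term -3·x: subtract (-3)·g(x) = -3·x - 12, leaving 0
The remainder is 0, so f(x) = g(x) · h(x) with h(x) = -3·x - 3. Hence g | f, i.e. f ∈ (g).

Final answer: YES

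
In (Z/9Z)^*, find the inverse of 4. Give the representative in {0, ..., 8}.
4^(−1) ≡ 7 (mod 9)

Apply the extended Euclidean algorithm to (9, 4), tracking rows (r, s, t) with s·9 + t·4 = r. Each division r_prev = q·r_cur + r_new produces the new row as (previous row) − q·(current row):
  row A: (9, 1, 0)   [1·9 + 0·4 = 9]
  row B: (4, 0, 1)   [0·9 + 1·4 = 4]
  9 = 2·4 + 1   → row C = row A − 2·row B = (1, 1, −2)   [check: 1·9 − 2·4 = 1]
  4 = 4·1 + 0   → remainder 0, stop. gcd = 1 (last nonzero row C).
The gcd is 1, so 4 is invertible mod 9. The last nonzero row gives 1·9 − 2·4 = 1, so t = −2. So 4^(−1) ≡ −2 ≡ 7 (mod 9). Verify: 4 · 7 = 28 ≡ 1 (mod 9). ✓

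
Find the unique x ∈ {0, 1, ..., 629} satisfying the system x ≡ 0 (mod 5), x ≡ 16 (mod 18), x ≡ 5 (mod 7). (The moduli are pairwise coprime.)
x ≡ 250 (mod 630); the representative in [0, 630) is 250

The moduli 5, 18, 7 are pairwise coprime, so by the CRT there is a unique solution mod 5·18·7 = 630.
Solve by successive substitution. Start with x ≡ 0 (mod 5).
  Combine with x ≡ 16 (mod 18): write x = 5·t and require 5·t ≡ 16 (mod 18). Since 5^(−1) ≡ 11 (mod 18), t ≡ 11·16 ≡ 14 (mod 18). So x ≡ 5·14 = 70 (mod 90).
  Combine with x ≡ 5 (mod 7): write x = 70 + 90·t and require 70 + 90·t ≡ 5 (mod 7), i.e. 90·t ≡ 5 − 70 ≡ 5 (mod 7). Since 90^(−1) ≡ 6 (mod 7) (90 ≡ 6 (mod 7)), t ≡ 6·5 ≡ 2 (mod 7). So x ≡ 70 + 90·2 = 250 (mod 630).
Unique solution in [0, 630): x = 250.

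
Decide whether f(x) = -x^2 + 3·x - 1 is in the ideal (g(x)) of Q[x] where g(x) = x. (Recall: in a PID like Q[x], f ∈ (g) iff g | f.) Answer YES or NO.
NO

In Q[x] the ideal (g) consists of all multiples of g, so f ∈ (g) iff g | f, i.e. iff the remainder of f on division by g is 0. Divide f by g (g is monic, so eliminate the leading term of the running remainder at each step):
  leading term -x^2: subtract (-x)·g(x) = -x^2, leaving 3·x - 1
  leading term 3·x: subtract (3)·g(x) = 3·x, leaving -1
The remainder r(x) = -1 ≠ 0 (and deg r < deg g), so g ∤ f, i.e. f ∉ (g).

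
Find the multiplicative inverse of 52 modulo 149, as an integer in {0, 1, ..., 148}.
Apply the extended Euclidean algorithm to (149, 52), tracking rows (r, s, t) with s·149 + t·52 = r. Each division r_prev = q·r_cur + r_new produces the new row as (previous row) − q·(current row):
  row A: (149, 1, 0)   [1·149 + 0·52 = 149]
  row B: (52, 0, 1)   [0·149 + 1·52 = 52]
  149 = 2·52 + 45   → row C = row A − 2·row B = (45, 1, −2)   [check: 1·149 − 2·52 = 45]
  52 = 1·45 + 7   → row D = row B − 1·row C = (7, −1, 3)   [check: −1·149 + 3·52 = 7]
  45 = 6·7 + 3   → row E = row C − 6·row D = (3, 7, −20)   [check: 7·149 − 20·52 = 3]
  7 = 2·3 + 1   → row F = row D − 2·row E = (1, −15, 43)   [check: −15·149 + 43·52 = 1]
  3 = 3·1 + 0   → remainder 0, stop. gcd = 1 (last nonzero row F).
The gcd is 1, so 52 is invertible mod 149. The last nonzero row gives −15·149 + 43·52 = 1, so t = 43. So 52^(−1) ≡ 43 (mod 149). Verify: 52 · 43 = 2236 ≡ 1 (mod 149). ✓

Final answer: 52^(−1) ≡ 43 (mod 149)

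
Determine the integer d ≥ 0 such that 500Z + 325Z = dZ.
In the PID Z, (a, b) is generated by gcd(a, b). Compute gcd(500, 325) with the extended Euclidean algorithm, tracking rows (r, s, t) with s·500 + t·325 = r:
  row A: (500, 1, 0)   [1·500 + 0·325 = 500]
  row B: (325, 0, 1)   [0·500 + 1·325 = 325]
  500 = 1·325 + 175   → row C = row A − 1·row B = (175, 1, −1)   [check: 1·500 − 1·325 = 175]
  325 = 1·175 + 150   → row D = row B − 1·row C = (150, −1, 2)   [check: −1·500 + 2·325 = 150]
  175 = 1·150 + 25   → row E = row C − 1·row D = (25, 2, −3)   [check: 2·500 − 3·325 = 25]
  150 = 6·25 + 0   → remainder 0, stop. gcd = 25 (last nonzero row E).
So gcd(500, 325) = 25, with Bézout identity 2·500 − 3·325 = 25. Containment (⊇): the Bézout identity exhibits 25 as an element of (500, 325), giving (25) ⊆ (500, 325). Containment (⊆): since 25 | 500 and 25 | 325 (500 = 25·20, 325 = 25·13), every Z-linear combination of 500 and 325 is divisible by 25, so (500, 325) ⊆ (25). Therefore (500, 325) = (25), d = 25.

Final answer: (500, 325) = (25); d = 25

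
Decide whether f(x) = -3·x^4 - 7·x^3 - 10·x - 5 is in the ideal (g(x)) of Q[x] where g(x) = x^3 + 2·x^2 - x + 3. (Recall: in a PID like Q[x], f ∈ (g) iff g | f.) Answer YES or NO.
In Q[x] the ideal (g) consists of all multiples of g, so f ∈ (g) iff g | f, i.e. iff the remainder of f on division by g is 0. Divide f by g (g is monic, so eliminate the leading term of the running remainder at each step):
  leading term -3·x^4: subtract (-3·x)·g(x) = -3·x^4 - 6·x^3 + 3·x^2 - 9·x, leaving -x^3 - 3·x^2 - x - 5
  leading term -x^3: subtract (-1)·g(x) = -x^3 - 2·x^2 + x - 3, leaving -x^2 - 2·x - 2
The remainder r(x) = -x^2 - 2·x - 2 ≠ 0 (and deg r < deg g), so g ∤ f, i.e. f ∉ (g).

Final answer: NO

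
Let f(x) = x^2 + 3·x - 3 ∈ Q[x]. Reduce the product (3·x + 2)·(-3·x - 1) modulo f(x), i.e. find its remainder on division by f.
a · b ≡ 18·x - 29 (mod f(x))

First multiply in Q[x] without reducing: a · b = -9·x^2 - 9·x - 2. Now divide by f(x) = x^2 + 3·x - 3, eliminating the leading term at each step:
  leading term -9·x^2: subtract (-9)·f(x) = -9·x^2 - 27·x + 27, leaving 18·x - 29
The degree is now < 2, so this is the remainder. Hence a · b ≡ 18·x - 29 in Q[x]/(f).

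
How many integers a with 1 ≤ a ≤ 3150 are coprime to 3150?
The number of a ∈ {1, ..., 3150} with gcd(a, 3150) = 1 is by definition Euler's totient φ(3150). φ is multiplicative, with φ(p^e) = p^e − p^(e−1). Factorise 3150 = 2 · 3^2 · 5^2 · 7. Then
  φ(3150) = (2 − 1) · (3^2 − 3^1) · (5^2 − 5^1) · (7 − 1) = 1 · 6 · 20 · 6 = 720.
So there are 720 such integers.

Final answer: 720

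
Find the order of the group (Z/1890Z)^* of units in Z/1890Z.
|(Z/1890Z)^*| = 432

(Z/1890Z)^* consists of the classes a with gcd(a, 1890) = 1, so its order is φ(1890). φ is multiplicative, with φ(p^e) = p^e − p^(e−1). Factorise 1890 = 2 · 3^3 · 5 · 7. Then
  φ(1890) = (2 − 1) · (3^3 − 3^2) · (5 − 1) · (7 − 1) = 1 · 18 · 4 · 6 = 432.
Thus |(Z/1890Z)^*| = 432.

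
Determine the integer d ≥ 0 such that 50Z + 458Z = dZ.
(50, 458) = (2); d = 2

In the PID Z, (a, b) is generated by gcd(a, b). Compute gcd(458, 50) with the extended Euclidean algorithm, tracking rows (r, s, t) with s·458 + t·50 = r:
  row A: (458, 1, 0)   [1·458 + 0·50 = 458]
  row B: (50, 0, 1)   [0·458 + 1·50 = 50]
  458 = 9·50 + 8   → row C = row A − 9·row B = (8, 1, −9)   [check: 1·458 − 9·50 = 8]
  50 = 6·8 + 2   → row D = row B − 6·row C = (2, −6, 55)   [check: −6·458 + 55·50 = 2]
  8 = 4·2 + 0   → remainder 0, stop. gcd = 2 (last nonzero row D).
So gcd(50, 458) = 2, with Bézout identity −6·458 + 55·50 = 2. Containment (⊇): the Bézout identity exhibits 2 as an element of (50, 458), giving (2) ⊆ (50, 458). Containment (⊆): since 2 | 50 and 2 | 458 (50 = 2·25, 458 = 2·229), every Z-linear combination of 50 and 458 is divisible by 2, so (50, 458) ⊆ (2). Therefore (50, 458) = (2), d = 2.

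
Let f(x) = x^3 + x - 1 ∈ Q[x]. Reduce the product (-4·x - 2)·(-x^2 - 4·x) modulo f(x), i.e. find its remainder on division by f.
First multiply in Q[x] without reducing: a · b = 4·x^3 + 18·x^2 + 8·x. Now divide by f(x) = x^3 + x - 1, eliminating the leading term at each step:
  leading term 4·x^3: subtract (4)·f(x) = 4·x^3 + 4·x - 4, leaving 18·x^2 + 4·x + 4
The degree is now < 3, so this is the remainder. Hence a · b ≡ 18·x^2 + 4·x + 4 in Q[x]/(f).

Final answer: a · b ≡ 18·x^2 + 4·x + 4 (mod f(x))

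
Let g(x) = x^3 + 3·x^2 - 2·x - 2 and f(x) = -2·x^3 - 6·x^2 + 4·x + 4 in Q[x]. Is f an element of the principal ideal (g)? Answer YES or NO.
YES

In Q[x] the ideal (g) consists of all multiples of g, so f ∈ (g) iff g | f, i.e. iff the remainder of f on division by g is 0. Divide f by g (g is monic, so eliminate the leading term of the running remainder at each step):
  leading term -2·x^3: subtract (-2)·g(x) = -2·x^3 - 6·x^2 + 4·x + 4, leaving 0
The remainder is 0, so f(x) = g(x) · h(x) with h(x) = -2. Hence g | f, i.e. f ∈ (g).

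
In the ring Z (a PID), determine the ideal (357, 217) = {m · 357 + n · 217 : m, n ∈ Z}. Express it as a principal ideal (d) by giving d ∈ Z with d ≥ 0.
(357, 217) = (7); d = 7

In the PID Z, (a, b) is generated by gcd(a, b). Compute gcd(357, 217) with the extended Euclidean algorithm, tracking rows (r, s, t) with s·357 + t·217 = r:
  row A: (357, 1, 0)   [1·357 + 0·217 = 357]
  row B: (217, 0, 1)   [0·357 + 1·217 = 217]
  357 = 1·217 + 140   → row C = row A − 1·row B = (140, 1, −1)   [check: 1·357 − 1·217 = 140]
  217 = 1·140 + 77   → row D = row B − 1·row C = (77, −1, 2)   [check: −1·357 + 2·217 = 77]
  140 = 1·77 + 63   → row E = row C − 1·row D = (63, 2, −3)   [check: 2·357 − 3·217 = 63]
  77 = 1·63 + 14   → row F = row D − 1·row E = (14, −3, 5)   [check: −3·357 + 5·217 = 14]
  63 = 4·14 + 7   → row G = row E − 4·row F = (7, 14, −23)   [check: 14·357 − 23·217 = 7]
  14 = 2·7 + 0   → remainder 0, stop. gcd = 7 (last nonzero row G).
So gcd(357, 217) = 7, with Bézout identity 14·357 − 23·217 = 7. Containment (⊇): the Bézout identity exhibits 7 as an element of (357, 217), giving (7) ⊆ (357, 217). Containment (⊆): since 7 | 357 and 7 | 217 (357 = 7·51, 217 = 7·31), every Z-linear combination of 357 and 217 is divisible by 7, so (357, 217) ⊆ (7). Therefore (357, 217) = (7), d = 7.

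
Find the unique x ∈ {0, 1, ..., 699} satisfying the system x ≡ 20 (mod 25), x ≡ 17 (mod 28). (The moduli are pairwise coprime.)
x ≡ 45 (mod 700); the representative in [0, 700) is 45

The moduli 25, 28 are pairwise coprime, so by the CRT there is a unique solution mod 25·28 = 700.
Solve by successive substitution. Start with x ≡ 20 (mod 25).
  Combine with x ≡ 17 (mod 28): write x = 20 + 25·t and require 20 + 25·t ≡ 17 (mod 28), i.e. 25·t ≡ 17 − 20 ≡ 25 (mod 28). Since 25^(−1) ≡ 9 (mod 28), t ≡ 9·25 ≡ 1 (mod 28). So x ≡ 20 + 25·1 = 45 (mod 700).
Unique solution in [0, 700): x = 45.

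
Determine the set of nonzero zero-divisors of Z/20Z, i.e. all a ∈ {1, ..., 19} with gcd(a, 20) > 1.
nonzero zero-divisors of Z/20Z = {2, 4, 5, 6, 8, 10, 12, 14, 15, 16, 18}

An element a ∈ Z/20Z (with a ≠ 0) is a zero-divisor iff gcd(a, 20) > 1 (because a is a unit precisely when gcd(a, n) = 1, and in Z/nZ every nonzero, non-unit element is a zero-divisor). Scan a = 1, ..., 19 and keep those with gcd(a, 20) > 1:
  gcd(2, 20) = 2, gcd(4, 20) = 4, gcd(5, 20) = 5, gcd(6, 20) = 2, gcd(8, 20) = 4, gcd(10, 20) = 10, gcd(12, 20) = 4, gcd(14, 20) = 2, gcd(15, 20) = 5, gcd(16, 20) = 4, gcd(18, 20) = 2.
All other a ∈ {1, ..., 19} have gcd(a, 20) = 1 and are units. So the nonzero zero-divisors are exactly the 11 values of a appearing in this scan.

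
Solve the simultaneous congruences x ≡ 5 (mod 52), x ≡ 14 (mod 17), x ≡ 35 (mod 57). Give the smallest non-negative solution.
The moduli 52, 17, 57 are pairwise coprime, so by the CRT there is a unique solution mod 52·17·57 = 50388.
Solve by successive substitution. Start with x ≡ 5 (mod 52).
  Combine with x ≡ 14 (mod 17): write x = 5 + 52·t and require 5 + 52·t ≡ 14 (mod 17), i.e. 52·t ≡ 14 − 5 ≡ 9 (mod 17). Since 52^(−1) ≡ 1 (mod 17) (52 ≡ 1 (mod 17)), t ≡ 1·9 ≡ 9 (mod 17). So x ≡ 5 + 52·9 = 473 (mod 884).
  Combine with x ≡ 35 (mod 57): write x = 473 + 884·t and require 473 + 884·t ≡ 35 (mod 57), i.e. 884·t ≡ 35 − 473 ≡ 18 (mod 57). Since 884^(−1) ≡ 2 (mod 57) (884 ≡ 29 (mod 57)), t ≡ 2·18 ≡ 36 (mod 57). So x ≡ 473 + 884·36 = 32297 (mod 50388).
Unique solution in [0, 50388): x = 32297.

Final answer: x ≡ 32297 (mod 50388); the representative in [0, 50388) is 32297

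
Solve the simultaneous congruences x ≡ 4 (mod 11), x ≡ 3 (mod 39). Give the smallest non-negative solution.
The moduli 11, 39 are pairwise coprime, so by the CRT there is a unique solution mod 11·39 = 429.
Solve by successive substitution. Start with x ≡ 4 (mod 11).
  Combine with x ≡ 3 (mod 39): write x = 4 + 11·t and require 4 + 11·t ≡ 3 (mod 39), i.e. 11·t ≡ 3 − 4 ≡ 38 (mod 39). Since 11^(−1) ≡ 32 (mod 39), t ≡ 32·38 ≡ 7 (mod 39). So x ≡ 4 + 11·7 = 81 (mod 429).
Unique solution in [0, 429): x = 81.

Final answer: x ≡ 81 (mod 429); the representative in [0, 429) is 81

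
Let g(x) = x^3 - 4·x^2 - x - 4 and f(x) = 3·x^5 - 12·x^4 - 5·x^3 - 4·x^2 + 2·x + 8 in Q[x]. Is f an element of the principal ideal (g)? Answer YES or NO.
YES

In Q[x] the ideal (g) consists of all multiples of g, so f ∈ (g) iff g | f, i.e. iff the remainder of f on division by g is 0. Divide f by g (g is monic, so eliminate the leading term of the running remainder at each step):
  leading term 3·x^5: subtract (3·x^2)·g(x) = 3·x^5 - 12·x^4 - 3·x^3 - 12·x^2, leaving -2·x^3 + 8·x^2 + 2·x + 8
  leading term -2·x^3: subtract (-2)·g(x) = -2·x^3 + 8·x^2 + 2·x + 8, leaving 0
The remainder is 0, so f(x) = g(x) · h(x) with h(x) = 3·x^2 - 2. Hence g | f, i.e. f ∈ (g).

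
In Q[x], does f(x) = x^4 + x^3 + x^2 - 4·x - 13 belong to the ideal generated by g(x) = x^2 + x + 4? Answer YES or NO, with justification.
In Q[x] the ideal (g) consists of all multiples of g, so f ∈ (g) iff g | f, i.e. iff the remainder of f on division by g is 0. Divide f by g (g is monic, so eliminate the leading term of the running remainder at each step):
  leading term x^4: subtract (x^2)·g(x) = x^4 + x^3 + 4·x^2, leaving -3·x^2 - 4·x - 13
  leading term -3·x^2: subtract (-3)·g(x) = -3·x^2 - 3·x - 12, leaving -x - 1
The remainder r(x) = -x - 1 ≠ 0 (and deg r < deg g), so g ∤ f, i.e. f ∉ (g).

Final answer: NO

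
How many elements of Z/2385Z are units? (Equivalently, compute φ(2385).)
An element a ∈ Z/2385Z is a unit iff gcd(a, 2385) = 1, so the number of units is φ(2385). φ is multiplicative, with φ(p^e) = p^e − p^(e−1). Factorise 2385 = 3^2 · 5 · 53. Then
  φ(2385) = (3^2 − 3^1) · (5 − 1) · (53 − 1) = 6 · 4 · 52 = 1248.

Final answer: Z/2385Z has φ(2385) = 1248 units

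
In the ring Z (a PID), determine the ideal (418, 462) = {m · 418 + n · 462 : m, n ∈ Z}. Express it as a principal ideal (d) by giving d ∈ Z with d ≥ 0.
(418, 462) = (22); d = 22

In the PID Z, (a, b) is generated by gcd(a, b). Compute gcd(462, 418) with the extended Euclidean algorithm, tracking rows (r, s, t) with s·462 + t·418 = r:
  row A: (462, 1, 0)   [1·462 + 0·418 = 462]
  row B: (418, 0, 1)   [0·462 + 1·418 = 418]
  462 = 1·418 + 44   → row C = row A − 1·row B = (44, 1, −1)   [check: 1·462 − 1·418 = 44]
  418 = 9·44 + 22   → row D = row B − 9·row C = (22, −9, 10)   [check: −9·462 + 10·418 = 22]
  44 = 2·22 + 0   → remainder 0, stop. gcd = 22 (last nonzero row D).
So gcd(418, 462) = 22, with Bézout identity −9·462 + 10·418 = 22. Containment (⊇): the Bézout identity exhibits 22 as an element of (418, 462), giving (22) ⊆ (418, 462). Containment (⊆): since 22 | 418 and 22 | 462 (418 = 22·19, 462 = 22·21), every Z-linear combination of 418 and 462 is divisible by 22, so (418, 462) ⊆ (22). Therefore (418, 462) = (22), d = 22.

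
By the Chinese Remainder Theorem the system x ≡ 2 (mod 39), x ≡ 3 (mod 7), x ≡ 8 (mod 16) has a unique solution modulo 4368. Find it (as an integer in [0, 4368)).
The moduli 39, 7, 16 are pairwise coprime, so by the CRT there is a unique solution mod 39·7·16 = 4368.
Solve by successive substitution. Start with x ≡ 2 (mod 39).
  Combine with x ≡ 3 (mod 7): write x = 2 + 39·t and require 2 + 39·t ≡ 3 (mod 7), i.e. 39·t ≡ 3 − 2 ≡ 1 (mod 7). Since 39^(−1) ≡ 2 (mod 7) (39 ≡ 4 (mod 7)), t ≡ 2·1 ≡ 2 (mod 7). So x ≡ 2 + 39·2 = 80 (mod 273).
  Combine with x ≡ 8 (mod 16): write x = 80 + 273·t and require 80 + 273·t ≡ 8 (mod 16), i.e. 273·t ≡ 8 − 80 ≡ 8 (mod 16). Since 273^(−1) ≡ 1 (mod 16) (273 ≡ 1 (mod 16)), t ≡ 1·8 ≡ 8 (mod 16). So x ≡ 80 + 273·8 = 2264 (mod 4368).
Unique solution in [0, 4368): x = 2264.

Final answer: x ≡ 2264 (mod 4368); the representative in [0, 4368) is 2264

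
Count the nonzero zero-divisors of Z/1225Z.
In Z/1225Z each nonzero element is either a unit (gcd with 1225 is 1) or a zero-divisor (gcd > 1). The number of units is φ(1225): factorise 1225 = 5^2 · 7^2, so φ(1225) = (5^2 − 5^1) · (7^2 − 7^1) = 20 · 42 = 840. The nonzero elements number 1225 − 1 = 1224. Hence the nonzero zero-divisors number 1224 − 840 = 384.

Final answer: Z/1225Z has 384 nonzero zero-divisors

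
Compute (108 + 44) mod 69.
14

Reduce the summands first: 108 ≡ 39 (mod 69), so 108 + 44 ≡ 39 + 44 (mod 69). 39 + 44 = 83; 83 = 1·69 + 14, so (108 + 44) mod 69 = 14.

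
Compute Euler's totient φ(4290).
φ(4290) = 960

φ is multiplicative, with φ(p^e) = p^e − p^(e−1). Factorise 4290 = 2 · 3 · 5 · 11 · 13. Then
  φ(4290) = (2 − 1) · (3 − 1) · (5 − 1) · (11 − 1) · (13 − 1) = 1 · 2 · 4 · 10 · 12 = 960.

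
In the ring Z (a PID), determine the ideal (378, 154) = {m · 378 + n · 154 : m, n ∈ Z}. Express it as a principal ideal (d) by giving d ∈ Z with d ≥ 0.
(378, 154) = (14); d = 14

In the PID Z, (a, b) is generated by gcd(a, b). Compute gcd(378, 154) with the extended Euclidean algorithm, tracking rows (r, s, t) with s·378 + t·154 = r:
  row A: (378, 1, 0)   [1·378 + 0·154 = 378]
  row B: (154, 0, 1)   [0·378 + 1·154 = 154]
  378 = 2·154 + 70   → row C = row A − 2·row B = (70, 1, −2)   [check: 1·378 − 2·154 = 70]
  154 = 2·70 + 14   → row D = row B − 2·row C = (14, −2, 5)   [check: −2·378 + 5·154 = 14]
  70 = 5·14 + 0   → remainder 0, stop. gcd = 14 (last nonzero row D).
So gcd(378, 154) = 14, with Bézout identity −2·378 + 5·154 = 14. Containment (⊇): the Bézout identity exhibits 14 as an element of (378, 154), giving (14) ⊆ (378, 154). Containment (⊆): since 14 | 378 and 14 | 154 (378 = 14·27, 154 = 14·11), every Z-linear combination of 378 and 154 is divisible by 14, so (378, 154) ⊆ (14). Therefore (378, 154) = (14), d = 14.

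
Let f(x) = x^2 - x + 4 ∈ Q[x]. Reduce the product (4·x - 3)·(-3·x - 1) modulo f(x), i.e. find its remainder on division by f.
a · b ≡ 51 - 7·x (mod f(x))

First multiply in Q[x] without reducing: a · b = -12·x^2 + 5·x + 3. Now divide by f(x) = x^2 - x + 4, eliminating the leading term at each step:
  leading term -12·x^2: subtract (-12)·f(x) = -12·x^2 + 12·x - 48, leaving 51 - 7·x
The degree is now < 2, so this is the remainder. Hence a · b ≡ 51 - 7·x in Q[x]/(f).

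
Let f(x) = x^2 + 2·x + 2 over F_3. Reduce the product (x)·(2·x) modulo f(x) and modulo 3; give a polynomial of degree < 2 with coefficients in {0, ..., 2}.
a · b ≡ 2·x + 2 (mod f(x))

Multiply as integer polynomials: a · b = 2·x^2. Reducing coefficients mod 3: a · b ≡ 2·x^2. Now divide by f(x) = x^2 + 2·x + 2 in F_3[x], eliminating the leading term at each step:
  leading term 2·x^2: subtract (2)·f(x) = 2·x^2 + x + 1, leaving 2·x + 2 (coefficients mod 3)
The degree is now < 2, so this is the remainder. Hence a · b ≡ 2·x + 2 in F_3[x]/(f).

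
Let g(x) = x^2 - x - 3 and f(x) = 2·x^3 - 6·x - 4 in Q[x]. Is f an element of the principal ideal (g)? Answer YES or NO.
In Q[x] the ideal (g) consists of all multiples of g, so f ∈ (g) iff g | f, i.e. iff the remainder of f on division by g is 0. Divide f by g (g is monic, so eliminate the leading term of the running remainder at each step):
  leading term 2·x^3: subtract (2·x)·g(x) = 2·x^3 - 2·x^2 - 6·x, leaving 2·x^2 - 4
  leading term 2·x^2: subtract (2)·g(x) = 2·x^2 - 2·x - 6, leaving 2·x + 2
The remainder r(x) = 2·x + 2 ≠ 0 (and deg r < deg g), so g ∤ f, i.e. f ∉ (g).

Final answer: NO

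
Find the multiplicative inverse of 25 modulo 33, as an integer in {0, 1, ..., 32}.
25^(−1) ≡ 4 (mod 33)

Apply the extended Euclidean algorithm to (33, 25), tracking rows (r, s, t) with s·33 + t·25 = r. Each division r_prev = q·r_cur + r_new produces the new row as (previous row) − q·(current row):
  row A: (33, 1, 0)   [1·33 + 0·25 = 33]
  row B: (25, 0, 1)   [0·33 + 1·25 = 25]
  33 = 1·25 + 8   → row C = row A − 1·row B = (8, 1, −1)   [check: 1·33 − 1·25 = 8]
  25 = 3·8 + 1   → row D = row B − 3·row C = (1, −3, 4)   [check: −3·33 + 4·25 = 1]
  8 = 8·1 + 0   → remainder 0, stop. gcd = 1 (last nonzero row D).
The gcd is 1, so 25 is invertible mod 33. The last nonzero row gives −3·33 + 4·25 = 1, so t = 4. So 25^(−1) ≡ 4 (mod 33). Verify: 25 · 4 = 100 ≡ 1 (mod 33). ✓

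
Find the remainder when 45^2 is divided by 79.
50

Use repeated squaring. Binary(2) = 10. Walk through the bits of the exponent 2 left-to-right: at each bit after the leading one, square the running value, then multiply by 45 if the bit is 1 (always reducing mod 79):
  bit 1 = 1 (leading): start with 45.
  bit 2 = 0: square 45^2 = 2025 ≡ 50 (mod 79).
Final value: 45^2 ≡ 50 (mod 79).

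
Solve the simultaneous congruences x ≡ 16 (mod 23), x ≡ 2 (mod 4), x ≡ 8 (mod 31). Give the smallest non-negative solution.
The moduli 23, 4, 31 are pairwise coprime, so by the CRT there is a unique solution mod 23·4·31 = 2852.
Solve by successive substitution. Start with x ≡ 16 (mod 23).
  Combine with x ≡ 2 (mod 4): write x = 16 + 23·t and require 16 + 23·t ≡ 2 (mod 4), i.e. 23·t ≡ 2 − 16 ≡ 2 (mod 4). Since 23^(−1) ≡ 3 (mod 4) (23 ≡ 3 (mod 4)), t ≡ 3·2 ≡ 2 (mod 4). So x ≡ 16 + 23·2 = 62 (mod 92).
  Combine with x ≡ 8 (mod 31): write x = 62 + 92·t and require 62 + 92·t ≡ 8 (mod 31), i.e. 92·t ≡ 8 − 62 ≡ 8 (mod 31). Since 92^(−1) ≡ 30 (mod 31) (92 ≡ 30 (mod 31)), t ≡ 30·8 ≡ 23 (mod 31). So x ≡ 62 + 92·23 = 2178 (mod 2852).
Unique solution in [0, 2852): x = 2178.

Final answer: x ≡ 2178 (mod 2852); the representative in [0, 2852) is 2178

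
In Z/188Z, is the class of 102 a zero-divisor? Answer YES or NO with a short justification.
gcd(102, 188) = 2 > 1, so 102 is not a unit in Z/188Z. In Z/nZ every nonzero non-unit is a zero-divisor: explicitly, take b = 188/gcd = 94 ≠ 0 (mod 188); then 102·94 = 9588 = 51·188, i.e. 102·94 ≡ 0 (mod 188). So 102 is a zero-divisor.

Final answer: YES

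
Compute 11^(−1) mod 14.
11^(−1) ≡ 9 (mod 14)

Apply the extended Euclidean algorithm to (14, 11), tracking rows (r, s, t) with s·14 + t·11 = r. Each division r_prev = q·r_cur + r_new produces the new row as (previous row) − q·(current row):
  row A: (14, 1, 0)   [1·14 + 0·11 = 14]
  row B: (11, 0, 1)   [0·14 + 1·11 = 11]
  14 = 1·11 + 3   → row C = row A − 1·row B = (3, 1, −1)   [check: 1·14 − 1·11 = 3]
  11 = 3·3 + 2   → row D = row B − 3·row C = (2, −3, 4)   [check: −3·14 + 4·11 = 2]
  3 = 1·2 + 1   → row E = row C − 1·row D = (1, 4, −5)   [check: 4·14 − 5·11 = 1]
  2 = 2·1 + 0   → remainder 0, stop. gcd = 1 (last nonzero row E).
The gcd is 1, so 11 is invertible mod 14. The last nonzero row gives 4·14 − 5·11 = 1, so t = −5. So 11^(−1) ≡ −5 ≡ 9 (mod 14). Verify: 11 · 9 = 99 ≡ 1 (mod 14). ✓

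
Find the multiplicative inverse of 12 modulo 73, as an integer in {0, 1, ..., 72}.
12^(−1) ≡ 67 (mod 73)

Apply the extended Euclidean algorithm to (73, 12), tracking rows (r, s, t) with s·73 + t·12 = r. Each division r_prev = q·r_cur + r_new produces the new row as (previous row) − q·(current row):
  row A: (73, 1, 0)   [1·73 + 0·12 = 73]
  row B: (12, 0, 1)   [0·73 + 1·12 = 12]
  73 = 6·12 + 1   → row C = row A − 6·row B = (1, 1, −6)   [check: 1·73 − 6·12 = 1]
  12 = 12·1 + 0   → remainder 0, stop. gcd = 1 (last nonzero row C).
The gcd is 1, so 12 is invertible mod 73. The last nonzero row gives 1·73 − 6·12 = 1, so t = −6. So 12^(−1) ≡ −6 ≡ 67 (mod 73). Verify: 12 · 67 = 804 ≡ 1 (mod 73). ✓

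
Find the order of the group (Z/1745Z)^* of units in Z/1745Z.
|(Z/1745Z)^*| = 1392

(Z/1745Z)^* consists of the classes a with gcd(a, 1745) = 1, so its order is φ(1745). φ is multiplicative, with φ(p^e) = p^e − p^(e−1). Factorise 1745 = 5 · 349. Then
  φ(1745) = (5 − 1) · (349 − 1) = 4 · 348 = 1392.
Thus |(Z/1745Z)^*| = 1392.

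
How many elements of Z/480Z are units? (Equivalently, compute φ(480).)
An element a ∈ Z/480Z is a unit iff gcd(a, 480) = 1, so the number of units is φ(480). φ is multiplicative, with φ(p^e) = p^e − p^(e−1). Factorise 480 = 2^5 · 3 · 5. Then
  φ(480) = (2^5 − 2^4) · (3 − 1) · (5 − 1) = 16 · 2 · 4 = 128.

Final answer: Z/480Z has φ(480) = 128 units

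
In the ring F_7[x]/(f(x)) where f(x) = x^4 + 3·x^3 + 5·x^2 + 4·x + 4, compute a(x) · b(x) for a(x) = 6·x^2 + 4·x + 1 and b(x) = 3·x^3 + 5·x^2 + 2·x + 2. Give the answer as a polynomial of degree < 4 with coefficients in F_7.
a · b ≡ 2·x^3 + 6·x^2 + 1 (mod f(x))

Multiply as integer polynomials: a · b = 18·x^5 + 42·x^4 + 35·x^3 + 25·x^2 + 10·x + 2. Reducing coefficients mod 7: a · b ≡ 4·x^5 + 4·x^2 + 3·x + 2. Now divide by f(x) = x^4 + 3·x^3 + 5·x^2 + 4·x + 4 in F_7[x], eliminating the leading term at each step:
  leading term 4·x^5: subtract (4·x)·f(x) = 4·x^5 + 5·x^4 + 6·x^3 + 2·x^2 + 2·x, leaving 2·x^4 + x^3 + 2·x^2 + x + 2 (coefficients mod 7)
  leading term 2·x^4: subtract (2)·f(x) = 2·x^4 + 6·x^3 + 3·x^2 + x + 1, leaving 2·x^3 + 6·x^2 + 1 (coefficients mod 7)
The degree is now < 4, so this is the remainder. Hence a · b ≡ 2·x^3 + 6·x^2 + 1 in F_7[x]/(f).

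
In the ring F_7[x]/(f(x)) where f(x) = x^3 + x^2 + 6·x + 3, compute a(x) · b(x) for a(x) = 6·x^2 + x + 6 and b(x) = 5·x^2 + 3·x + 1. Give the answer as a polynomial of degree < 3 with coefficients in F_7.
a · b ≡ 6·x^2 + 6·x + 6 (mod f(x))

Multiply as integer polynomials: a · b = 30·x^4 + 23·x^3 + 39·x^2 + 19·x + 6. Reducing coefficients mod 7: a · b ≡ 2·x^4 + 2·x^3 + 4·x^2 + 5·x + 6. Now divide by f(x) = x^3 + x^2 + 6·x + 3 in F_7[x], eliminating the leading term at each step:
  leading term 2·x^4: subtract (2·x)·f(x) = 2·x^4 + 2·x^3 + 5·x^2 + 6·x, leaving 6·x^2 + 6·x + 6 (coefficients mod 7)
The degree is now < 3, so this is the remainder. Hence a · b ≡ 6·x^2 + 6·x + 6 in F_7[x]/(f).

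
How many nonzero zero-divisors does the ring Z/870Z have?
Z/870Z has 645 nonzero zero-divisors

In Z/870Z each nonzero element is either a unit (gcd with 870 is 1) or a zero-divisor (gcd > 1). The number of units is φ(870): factorise 870 = 2 · 3 · 5 · 29, so φ(870) = (2 − 1) · (3 − 1) · (5 − 1) · (29 − 1) = 1 · 2 · 4 · 28 = 224. The nonzero elements number 870 − 1 = 869. Hence the nonzero zero-divisors number 869 − 224 = 645.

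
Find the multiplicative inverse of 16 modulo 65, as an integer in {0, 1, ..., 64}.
16^(−1) ≡ 61 (mod 65)

Apply the extended Euclidean algorithm to (65, 16), tracking rows (r, s, t) with s·65 + t·16 = r. Each division r_prev = q·r_cur + r_new produces the new row as (previous row) − q·(current row):
  row A: (65, 1, 0)   [1·65 + 0·16 = 65]
  row B: (16, 0, 1)   [0·65 + 1·16 = 16]
  65 = 4·16 + 1   → row C = row A − 4·row B = (1, 1, −4)   [check: 1·65 − 4·16 = 1]
  16 = 16·1 + 0   → remainder 0, stop. gcd = 1 (last nonzero row C).
The gcd is 1, so 16 is invertible mod 65. The last nonzero row gives 1·65 − 4·16 = 1, so t = −4. So 16^(−1) ≡ −4 ≡ 61 (mod 65). Verify: 16 · 61 = 976 ≡ 1 (mod 65). ✓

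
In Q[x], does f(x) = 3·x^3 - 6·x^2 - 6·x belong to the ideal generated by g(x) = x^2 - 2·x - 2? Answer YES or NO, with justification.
In Q[x] the ideal (g) consists of all multiples of g, so f ∈ (g) iff g | f, i.e. iff the remainder of f on division by g is 0. Divide f by g (g is monic, so eliminate the leading term of the running remainder at each step):
  leading term 3·x^3: subtract (3·x)·g(x) = 3·x^3 - 6·x^2 - 6·x, leaving 0
The remainder is 0, so f(x) = g(x) · h(x) with h(x) = 3·x. Hence g | f, i.e. f ∈ (g).

Final answer: YES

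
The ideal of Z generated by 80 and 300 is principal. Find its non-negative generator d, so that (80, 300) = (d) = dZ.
In the PID Z, (a, b) is generated by gcd(a, b). Compute gcd(300, 80) with the extended Euclidean algorithm, tracking rows (r, s, t) with s·300 + t·80 = r:
  row A: (300, 1, 0)   [1·300 + 0·80 = 300]
  row B: (80, 0, 1)   [0·300 + 1·80 = 80]
  300 = 3·80 + 60   → row C = row A − 3·row B = (60, 1, −3)   [check: 1·300 − 3·80 = 60]
  80 = 1·60 + 20   → row D = row B − 1·row C = (20, −1, 4)   [check: −1·300 + 4·80 = 20]
  60 = 3·20 + 0   → remainder 0, stop. gcd = 20 (last nonzero row D).
So gcd(80, 300) = 20, with Bézout identity −1·300 + 4·80 = 20. Containment (⊇): the Bézout identity exhibits 20 as an element of (80, 300), giving (20) ⊆ (80, 300). Containment (⊆): since 20 | 80 and 20 | 300 (80 = 20·4, 300 = 20·15), every Z-linear combination of 80 and 300 is divisible by 20, so (80, 300) ⊆ (20). Therefore (80, 300) = (20), d = 20.

Final answer: (80, 300) = (20); d = 20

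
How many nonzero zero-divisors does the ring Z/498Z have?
Z/498Z has 333 nonzero zero-divisors

In Z/498Z each nonzero element is either a unit (gcd with 498 is 1) or a zero-divisor (gcd > 1). The number of units is φ(498): factorise 498 = 2 · 3 · 83, so φ(498) = (2 − 1) · (3 − 1) · (83 − 1) = 1 · 2 · 82 = 164. The nonzero elements number 498 − 1 = 497. Hence the nonzero zero-divisors number 497 − 164 = 333.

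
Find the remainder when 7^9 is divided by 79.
12

Use repeated squaring. Binary(9) = 1001. Walk through the bits of the exponent 9 left-to-right: at each bit after the leading one, square the running value, then multiply by 7 if the bit is 1 (always reducing mod 79):
  bit 1 = 1 (leading): start with 7.
  bit 2 = 0: square 7^2 = 49 (mod 79).
  bit 3 = 0: square 49^2 = 2401 ≡ 31 (mod 79).
  bit 4 = 1: square 31^2 = 961 ≡ 13; bit is 1, so multiply 13·7 = 91 ≡ 12 (mod 79).
Final value: 7^9 ≡ 12 (mod 79).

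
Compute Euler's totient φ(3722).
φ(3722) = 1860

φ is multiplicative, with φ(p^e) = p^e − p^(e−1). Factorise 3722 = 2 · 1861. Then
  φ(3722) = (2 − 1) · (1861 − 1) = 1 · 1860 = 1860.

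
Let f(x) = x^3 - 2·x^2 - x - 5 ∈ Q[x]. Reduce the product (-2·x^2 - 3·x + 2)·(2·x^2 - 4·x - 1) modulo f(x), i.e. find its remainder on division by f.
a · b ≡ 2·x^2 - 31·x - 32 (mod f(x))

First multiply in Q[x] without reducing: a · b = -4·x^4 + 2·x^3 + 18·x^2 - 5·x - 2. Now divide by f(x) = x^3 - 2·x^2 - x - 5, eliminating the leading term at each step:
  leading term -4·x^4: subtract (-4·x)·f(x) = -4·x^4 + 8·x^3 + 4·x^2 + 20·x, leaving -6·x^3 + 14·x^2 - 25·x - 2
  leading term -6·x^3: subtract (-6)·f(x) = -6·x^3 + 12·x^2 + 6·x + 30, leaving 2·x^2 - 31·x - 32
The degree is now < 3, so this is the remainder. Hence a · b ≡ 2·x^2 - 31·x - 32 in Q[x]/(f).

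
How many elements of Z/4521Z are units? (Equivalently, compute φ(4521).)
Z/4521Z has φ(4521) = 2720 units

An element a ∈ Z/4521Z is a unit iff gcd(a, 4521) = 1, so the number of units is φ(4521). φ is multiplicative, with φ(p^e) = p^e − p^(e−1). Factorise 4521 = 3 · 11 · 137. Then
  φ(4521) = (3 − 1) · (11 − 1) · (137 − 1) = 2 · 10 · 136 = 2720.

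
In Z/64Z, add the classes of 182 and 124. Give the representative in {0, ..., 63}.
Reduce the summands first: 182 ≡ 54, 124 ≡ 60 (mod 64), so 182 + 124 ≡ 54 + 60 (mod 64). 54 + 60 = 114; 114 = 1·64 + 50, so (182 + 124) mod 64 = 50.

Final answer: 50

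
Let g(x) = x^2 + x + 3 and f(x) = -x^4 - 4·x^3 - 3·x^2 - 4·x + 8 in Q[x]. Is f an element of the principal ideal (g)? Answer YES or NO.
In Q[x] the ideal (g) consists of all multiples of g, so f ∈ (g) iff g | f, i.e. iff the remainder of f on division by g is 0. Divide f by g (g is monic, so eliminate the leading term of the running remainder at each step):
  leading term -x^4: subtract (-x^2)·g(x) = -x^4 - x^3 - 3·x^2, leaving -3·x^3 - 4·x + 8
  leading term -3·x^3: subtract (-3·x)·g(x) = -3·x^3 - 3·x^2 - 9·x, leaving 3·x^2 + 5·x + 8
  leading term 3·x^2: subtract (3)·g(x) = 3·x^2 + 3·x + 9, leaving 2·x - 1
The remainder r(x) = 2·x - 1 ≠ 0 (and deg r < deg g), so g ∤ f, i.e. f ∉ (g).

Final answer: NO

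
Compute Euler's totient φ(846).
φ is multiplicative, with φ(p^e) = p^e − p^(e−1). Factorise 846 = 2 · 3^2 · 47. Then
  φ(846) = (2 − 1) · (3^2 − 3^1) · (47 − 1) = 1 · 6 · 46 = 276.

Final answer: φ(846) = 276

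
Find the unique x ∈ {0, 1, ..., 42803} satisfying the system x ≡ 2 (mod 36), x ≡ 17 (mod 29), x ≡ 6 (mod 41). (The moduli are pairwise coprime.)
The moduli 36, 29, 41 are pairwise coprime, so by the CRT there is a unique solution mod 36·29·41 = 42804.
Solve by successive substitution. Start with x ≡ 2 (mod 36).
  Combine with x ≡ 17 (mod 29): write x = 2 + 36·t and require 2 + 36·t ≡ 17 (mod 29), i.e. 36·t ≡ 17 − 2 ≡ 15 (mod 29). Since 36^(−1) ≡ 25 (mod 29) (36 ≡ 7 (mod 29)), t ≡ 25·15 ≡ 27 (mod 29). So x ≡ 2 + 36·27 = 974 (mod 1044).
  Combine with x ≡ 6 (mod 41): write x = 974 + 1044·t and require 974 + 1044·t ≡ 6 (mod 41), i.e. 1044·t ≡ 6 − 974 ≡ 16 (mod 41). Since 1044^(−1) ≡ 13 (mod 41) (1044 ≡ 19 (mod 41)), t ≡ 13·16 ≡ 3 (mod 41). So x ≡ 974 + 1044·3 = 4106 (mod 42804).
Unique solution in [0, 42804): x = 4106.

Final answer: x ≡ 4106 (mod 42804); the representative in [0, 42804) is 4106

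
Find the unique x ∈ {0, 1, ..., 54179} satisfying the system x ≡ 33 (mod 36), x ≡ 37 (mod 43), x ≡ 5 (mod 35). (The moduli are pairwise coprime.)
x ≡ 17925 (mod 54180); the representative in [0, 54180) is 17925

The moduli 36, 43, 35 are pairwise coprime, so by the CRT there is a unique solution mod 36·43·35 = 54180.
Solve by successive substitution. Start with x ≡ 33 (mod 36).
  Combine with x ≡ 37 (mod 43): write x = 33 + 36·t and require 33 + 36·t ≡ 37 (mod 43), i.e. 36·t ≡ 37 − 33 ≡ 4 (mod 43). Since 36^(−1) ≡ 6 (mod 43), t ≡ 6·4 ≡ 24 (mod 43). So x ≡ 33 + 36·24 = 897 (mod 1548).
  Combine with x ≡ 5 (mod 35): write x = 897 + 1548·t and require 897 + 1548·t ≡ 5 (mod 35), i.e. 1548·t ≡ 5 − 897 ≡ 18 (mod 35). Since 1548^(−1) ≡ 22 (mod 35) (1548 ≡ 8 (mod 35)), t ≡ 22·18 ≡ 11 (mod 35). So x ≡ 897 + 1548·11 = 17925 (mod 54180).
Unique solution in [0, 54180): x = 17925.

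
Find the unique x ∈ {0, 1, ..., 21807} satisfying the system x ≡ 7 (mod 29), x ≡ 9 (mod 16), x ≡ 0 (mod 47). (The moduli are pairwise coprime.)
The moduli 29, 16, 47 are pairwise coprime, so by the CRT there is a unique solution mod 29·16·47 = 21808.
Solve by successive substitution. Start with x ≡ 7 (mod 29).
  Combine with x ≡ 9 (mod 16): write x = 7 + 29·t and require 7 + 29·t ≡ 9 (mod 16), i.e. 29·t ≡ 9 − 7 ≡ 2 (mod 16). Since 29^(−1) ≡ 5 (mod 16) (29 ≡ 13 (mod 16)), t ≡ 5·2 ≡ 10 (mod 16). So x ≡ 7 + 29·10 = 297 (mod 464).
  Combine with x ≡ 0 (mod 47): write x = 297 + 464·t and require 297 + 464·t ≡ 0 (mod 47), i.e. 464·t ≡ 0 − 297 ≡ 32 (mod 47). Since 464^(−1) ≡ 39 (mod 47) (464 ≡ 41 (mod 47)), t ≡ 39·32 ≡ 26 (mod 47). So x ≡ 297 + 464·26 = 12361 (mod 21808).
Unique solution in [0, 21808): x = 12361.

Final answer: x ≡ 12361 (mod 21808); the representative in [0, 21808) is 12361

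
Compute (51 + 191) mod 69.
Reduce the summands first: 191 ≡ 53 (mod 69), so 51 + 191 ≡ 51 + 53 (mod 69). 51 + 53 = 104; 104 = 1·69 + 35, so (51 + 191) mod 69 = 35.

Final answer: 35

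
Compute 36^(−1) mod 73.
36^(−1) ≡ 71 (mod 73)

Apply the extended Euclidean algorithm to (73, 36), tracking rows (r, s, t) with s·73 + t·36 = r. Each division r_prev = q·r_cur + r_new produces the new row as (previous row) − q·(current row):
  row A: (73, 1, 0)   [1·73 + 0·36 = 73]
  row B: (36, 0, 1)   [0·73 + 1·36 = 36]
  73 = 2·36 + 1   → row C = row A − 2·row B = (1, 1, −2)   [check: 1·73 − 2·36 = 1]
  36 = 36·1 + 0   → remainder 0, stop. gcd = 1 (last nonzero row C).
The gcd is 1, so 36 is invertible mod 73. The last nonzero row gives 1·73 − 2·36 = 1, so t = −2. So 36^(−1) ≡ −2 ≡ 71 (mod 73). Verify: 36 · 71 = 2556 ≡ 1 (mod 73). ✓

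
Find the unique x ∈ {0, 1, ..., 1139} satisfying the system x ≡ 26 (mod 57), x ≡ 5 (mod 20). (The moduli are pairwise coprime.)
x ≡ 425 (mod 1140); the representative in [0, 1140) is 425

The moduli 57, 20 are pairwise coprime, so by the CRT there is a unique solution mod 57·20 = 1140.
Solve by successive substitution. Start with x ≡ 26 (mod 57).
  Combine with x ≡ 5 (mod 20): write x = 26 + 57·t and require 26 + 57·t ≡ 5 (mod 20), i.e. 57·t ≡ 5 − 26 ≡ 19 (mod 20). Since 57^(−1) ≡ 13 (mod 20) (57 ≡ 17 (mod 20)), t ≡ 13·19 ≡ 7 (mod 20). So x ≡ 26 + 57·7 = 425 (mod 1140).
Unique solution in [0, 1140): x = 425.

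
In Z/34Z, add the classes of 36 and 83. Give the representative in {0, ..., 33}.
Reduce the summands first: 36 ≡ 2, 83 ≡ 15 (mod 34), so 36 + 83 ≡ 2 + 15 (mod 34). 2 + 15 = 17; 17 = 0·34 + 17, so (36 + 83) mod 34 = 17.

Final answer: 17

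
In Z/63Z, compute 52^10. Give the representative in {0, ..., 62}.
Use repeated squaring. Binary(10) = 1010. Walk through the bits of the exponent 10 left-to-right: at each bit after the leading one, square the running value, then multiply by 52 if the bit is 1 (always reducing mod 63):
  bit 1 = 1 (leading): start with 52.
  bit 2 = 0: square 52^2 = 2704 ≡ 58 (mod 63).
  bit 3 = 1: square 58^2 = 3364 ≡ 25; bit is 1, so multiply 25·52 = 1300 ≡ 40 (mod 63).
  bit 4 = 0: square 40^2 = 1600 ≡ 25 (mod 63).
Final value: 52^10 ≡ 25 (mod 63).

Final answer: 25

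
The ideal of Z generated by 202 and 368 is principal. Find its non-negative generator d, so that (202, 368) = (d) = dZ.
(202, 368) = (2); d = 2

In the PID Z, (a, b) is generated by gcd(a, b). Compute gcd(368, 202) with the extended Euclidean algorithm, tracking rows (r, s, t) with s·368 + t·202 = r:
  row A: (368, 1, 0)   [1·368 + 0·202 = 368]
  row B: (202, 0, 1)   [0·368 + 1·202 = 202]
  368 = 1·202 + 166   → row C = row A − 1·row B = (166, 1, −1)   [check: 1·368 − 1·202 = 166]
  202 = 1·166 + 36   → row D = row B − 1·row C = (36, −1, 2)   [check: −1·368 + 2·202 = 36]
  166 = 4·36 + 22   → row E = row C − 4·row D = (22, 5, −9)   [check: 5·368 − 9·202 = 22]
  36 = 1·22 + 14   → row F = row D − 1·row E = (14, −6, 11)   [check: −6·368 + 11·202 = 14]
  22 = 1·14 + 8   → row G = row E − 1·row F = (8, 11, −20)   [check: 11·368 − 20·202 = 8]
  14 = 1·8 + 6   → row H = row F − 1·row G = (6, −17, 31)   [check: −17·368 + 31·202 = 6]
  8 = 1·6 + 2   → row I = row G − 1·row H = (2, 28, −51)   [check: 28·368 − 51·202 = 2]
  6 = 3·2 + 0   → remainder 0, stop. gcd = 2 (last nonzero row I).
So gcd(202, 368) = 2, with Bézout identity 28·368 − 51·202 = 2. Containment (⊇): the Bézout identity exhibits 2 as an element of (202, 368), giving (2) ⊆ (202, 368). Containment (⊆): since 2 | 202 and 2 | 368 (202 = 2·101, 368 = 2·184), every Z-linear combination of 202 and 368 is divisible by 2, so (202, 368) ⊆ (2). Therefore (202, 368) = (2), d = 2.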